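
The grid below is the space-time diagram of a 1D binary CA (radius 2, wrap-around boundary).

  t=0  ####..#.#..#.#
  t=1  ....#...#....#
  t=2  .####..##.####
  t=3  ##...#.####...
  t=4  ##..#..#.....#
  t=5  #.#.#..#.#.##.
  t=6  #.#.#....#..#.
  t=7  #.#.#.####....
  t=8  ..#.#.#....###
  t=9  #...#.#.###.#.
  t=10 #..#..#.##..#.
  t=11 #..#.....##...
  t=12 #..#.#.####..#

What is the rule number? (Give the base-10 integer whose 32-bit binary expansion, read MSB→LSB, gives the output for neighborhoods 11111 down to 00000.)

179400798

  nb #####: next=.  (t=0,i=1, bit31=0)
  nb ####.: next=.  (t=0,i=2, bit30=0)
  nb ###.#: next=.  (t=2,i=13, bit29=0)
  nb ###..: next=.  (t=0,i=3, bit28=0)
  nb ##.##: next=#  (t=2,i=0, bit27=1)
  nb ##.#.: next=.  (t=5,i=13, bit26=0)
  nb ##..#: next=#  (t=0,i=4, bit25=1)
  nb ##...: next=.  (t=3,i=2, bit24=0)
  nb #.###: next=#  (t=0,i=13, bit23=1)
  nb #.##.: next=.  (t=5,i=11, bit22=0)
  nb #.#.#: next=#  (t=5,i=0, bit21=1)
  nb #.#..: next=#  (t=0,i=8, bit20=1)
  nb #..##: next=.  (t=2,i=6, bit19=0)
  nb #..#.: next=.  (t=0,i=5, bit18=0)
  nb #...#: next=.  (t=1,i=6, bit17=0)
  nb #....: next=#  (t=1,i=1, bit16=1)
  nb .####: next=.  (t=0,i=0, bit15=0)
  nb .###.: next=#  (t=4,i=0, bit14=1)
  nb .##.#: next=#  (t=2,i=8, bit13=1)
  nb .##..: next=#  (t=3,i=1, bit12=1)
  nb .#.##: next=.  (t=0,i=12, bit11=0)
  nb .#.#.: next=.  (t=0,i=7, bit10=0)
  nb .#..#: next=.  (t=0,i=9, bit9=0)
  nb .#...: next=.  (t=1,i=0, bit8=0)
  nb ..###: next=.  (t=4,i=13, bit7=0)
  nb ..##.: next=#  (t=2,i=7, bit6=1)
  nb ..#.#: next=.  (t=0,i=6, bit5=0)
  nb ..#..: next=#  (t=1,i=4, bit4=1)
  nb ...##: next=#  (t=3,i=13, bit3=1)
  nb ...#.: next=#  (t=1,i=3, bit2=1)
  nb ....#: next=#  (t=1,i=2, bit1=1)
  nb .....: next=.  (t=4,i=10, bit0=0)
  bits 00001010101100010111000001011110 = 179400798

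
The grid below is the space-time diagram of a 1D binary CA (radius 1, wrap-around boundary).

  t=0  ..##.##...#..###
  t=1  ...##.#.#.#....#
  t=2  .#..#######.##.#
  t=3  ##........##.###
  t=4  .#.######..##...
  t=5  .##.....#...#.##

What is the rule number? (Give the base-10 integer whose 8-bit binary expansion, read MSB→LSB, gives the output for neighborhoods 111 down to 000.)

101

  [7] ### => .  t=0,i=14
  [6] ##. => #  t=0,i=3
  [5] #.# => #  t=0,i=4
  [4] #.. => .  t=0,i=0
  [3] .## => .  t=0,i=2
  [2] .#. => #  t=0,i=10
  [1] ..# => .  t=0,i=1
  [0] ... => #  t=0,i=8
  bits 01100101 = 101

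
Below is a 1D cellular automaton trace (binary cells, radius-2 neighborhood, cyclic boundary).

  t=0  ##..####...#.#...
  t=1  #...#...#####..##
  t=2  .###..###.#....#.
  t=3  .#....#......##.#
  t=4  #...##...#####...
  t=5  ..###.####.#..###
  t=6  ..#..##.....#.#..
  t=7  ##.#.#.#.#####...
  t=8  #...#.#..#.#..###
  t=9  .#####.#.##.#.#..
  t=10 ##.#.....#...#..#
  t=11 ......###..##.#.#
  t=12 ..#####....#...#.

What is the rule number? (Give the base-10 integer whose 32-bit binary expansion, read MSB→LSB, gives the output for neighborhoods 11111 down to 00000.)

  #####|#  b31=1 t=1,i=10
  ####.|.  b30=0 t=0,i=6
  ###.#|.  b29=0 t=2,i=8
  ###..|.  b28=0 t=0,i=7
  ##.##|#  b27=1 t=5,i=5
  ##.#.|.  b26=0 t=2,i=9
  ##..#|.  b25=0 t=0,i=2
  ##...|#  b24=1 t=0,i=8
  #.###|#  b23=1 t=5,i=6
  #.##.|#  b22=1 t=9,i=9
  #.#.#|.  b21=0 t=3,i=16
  #.#..|.  b20=0 t=0,i=13
  #..##|.  b19=0 t=0,i=3
  #..#.|.  b18=0 t=8,i=8
  #...#|#  b17=1 t=0,i=9
  #....|.  b16=0 t=2,i=12
  .####|.  b15=0 t=0,i=5
  .###.|.  b14=0 t=1,i=16
  .##.#|.  b13=0 t=3,i=14
  .##..|.  b12=0 t=0,i=1
  .#.##|.  b11=0 t=7,i=8
  .#.#.|#  b10=1 t=0,i=12
  .#..#|#  b9=1 t=2,i=16
  .#...|.  b8=0 t=0,i=14
  ..###|#  b7=1 t=0,i=4
  ..##.|#  b6=1 t=0,i=0
  ..#.#|#  b5=1 t=0,i=11
  ..#..|.  b4=0 t=1,i=4
  ...##|#  b3=1 t=0,i=16
  ...#.|#  b2=1 t=0,i=10
  ....#|#  b1=1 t=2,i=13
  .....|#  b0=1 t=3,i=9
  bits 10001001110000100000011011101111 = 2311194351

2311194351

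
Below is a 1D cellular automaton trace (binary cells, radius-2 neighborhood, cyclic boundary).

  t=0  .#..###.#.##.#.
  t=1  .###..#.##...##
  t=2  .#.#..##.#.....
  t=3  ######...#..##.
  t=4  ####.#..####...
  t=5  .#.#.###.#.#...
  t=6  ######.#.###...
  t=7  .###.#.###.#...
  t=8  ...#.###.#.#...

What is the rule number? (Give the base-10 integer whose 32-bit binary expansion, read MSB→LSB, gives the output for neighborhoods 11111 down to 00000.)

2964889141

  nb #####: next=#  (t=3,i=2, bit31=1)
  nb ####.: next=.  (t=3,i=4, bit30=0)
  nb ###.#: next=#  (t=0,i=6, bit29=1)
  nb ###..: next=#  (t=1,i=3, bit28=1)
  nb ##.##: next=.  (t=1,i=0, bit27=0)
  nb ##.#.: next=.  (t=0,i=7, bit26=0)
  nb ##..#: next=.  (t=1,i=4, bit25=0)
  nb ##...: next=.  (t=1,i=10, bit24=0)
  nb #.###: next=#  (t=1,i=1, bit23=1)
  nb #.##.: next=.  (t=0,i=10, bit22=0)
  nb #.#.#: next=#  (t=0,i=8, bit21=1)
  nb #.#..: next=#  (t=0,i=13, bit20=1)
  nb #..##: next=#  (t=0,i=3, bit19=1)
  nb #..#.: next=.  (t=0,i=0, bit18=0)
  nb #...#: next=.  (t=1,i=11, bit17=0)
  nb #....: next=.  (t=2,i=11, bit16=0)
  nb .####: next=#  (t=3,i=1, bit15=1)
  nb .###.: next=.  (t=0,i=5, bit14=0)
  nb .##.#: next=.  (t=0,i=11, bit13=0)
  nb .##..: next=#  (t=1,i=9, bit12=1)
  nb .#.##: next=#  (t=0,i=9, bit11=1)
  nb .#.#.: next=#  (t=2,i=2, bit10=1)
  nb .#..#: next=#  (t=0,i=2, bit9=1)
  nb .#...: next=.  (t=2,i=10, bit8=0)
  nb ..###: next=.  (t=0,i=4, bit7=0)
  nb ..##.: next=.  (t=1,i=13, bit6=0)
  nb ..#.#: next=#  (t=1,i=6, bit5=1)
  nb ..#..: next=#  (t=0,i=1, bit4=1)
  nb ...##: next=.  (t=1,i=12, bit3=0)
  nb ...#.: next=#  (t=2,i=0, bit2=1)
  nb ....#: next=.  (t=2,i=14, bit1=0)
  nb .....: next=#  (t=2,i=12, bit0=1)
  bits 10110000101110001001111000110101 = 2964889141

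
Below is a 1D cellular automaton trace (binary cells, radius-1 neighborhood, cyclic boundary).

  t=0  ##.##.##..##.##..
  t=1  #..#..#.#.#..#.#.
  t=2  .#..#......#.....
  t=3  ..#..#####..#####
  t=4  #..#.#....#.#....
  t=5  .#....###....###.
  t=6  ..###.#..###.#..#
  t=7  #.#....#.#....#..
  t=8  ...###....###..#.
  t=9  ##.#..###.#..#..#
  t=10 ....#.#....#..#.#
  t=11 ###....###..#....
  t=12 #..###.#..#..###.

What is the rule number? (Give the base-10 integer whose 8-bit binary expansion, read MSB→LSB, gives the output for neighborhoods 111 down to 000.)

  ### -> .   bit 7 = 0  t=3,i=6
  ##. -> .   bit 6 = 0  t=0,i=1
  #.# -> .   bit 5 = 0  t=0,i=2
  #.. -> #   bit 4 = 1  t=0,i=8
  .## -> #   bit 3 = 1  t=0,i=0
  .#. -> .   bit 2 = 0  t=1,i=0
  ..# -> .   bit 1 = 0  t=0,i=9
  ... -> #   bit 0 = 1  t=2,i=6
  bits 00011001 = 25

25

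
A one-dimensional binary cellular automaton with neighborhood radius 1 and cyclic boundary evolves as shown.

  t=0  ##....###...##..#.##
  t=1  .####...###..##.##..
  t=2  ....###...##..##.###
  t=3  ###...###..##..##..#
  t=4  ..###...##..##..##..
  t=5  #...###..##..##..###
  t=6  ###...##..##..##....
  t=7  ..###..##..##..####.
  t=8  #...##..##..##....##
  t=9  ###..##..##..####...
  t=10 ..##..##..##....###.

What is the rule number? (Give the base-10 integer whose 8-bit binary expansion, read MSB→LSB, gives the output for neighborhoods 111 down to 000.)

  [7] ### => .  t=0,i=0
  [6] ##. => #  t=0,i=1
  [5] #.# => #  t=0,i=17
  [4] #.. => #  t=0,i=2
  [3] .## => .  t=0,i=6
  [2] .#. => #  t=0,i=16
  [1] ..# => .  t=0,i=5
  [0] ... => #  t=0,i=3
  bits 01110101 = 117

117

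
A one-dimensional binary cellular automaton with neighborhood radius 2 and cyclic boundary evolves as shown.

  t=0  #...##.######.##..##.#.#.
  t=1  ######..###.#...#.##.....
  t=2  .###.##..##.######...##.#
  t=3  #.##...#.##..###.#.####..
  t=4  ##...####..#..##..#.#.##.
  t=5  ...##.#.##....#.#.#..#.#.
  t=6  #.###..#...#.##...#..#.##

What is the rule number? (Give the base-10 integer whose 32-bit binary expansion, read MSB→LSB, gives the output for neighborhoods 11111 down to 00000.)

2987649389

  #####|#  b31=1 t=0,i=9
  ####.|.  b30=0 t=0,i=11
  ###.#|#  b29=1 t=0,i=12
  ###..|#  b28=1 t=1,i=5
  ##.##|.  b27=0 t=0,i=6
  ##.#.|.  b26=0 t=0,i=20
  ##..#|#  b25=1 t=0,i=16
  ##...|.  b24=0 t=1,i=20
  #.###|.  b23=0 t=0,i=7
  #.##.|.  b22=0 t=0,i=14
  #.#.#|.  b21=0 t=0,i=21
  #.#..|#  b20=1 t=0,i=0
  #..##|.  b19=0 t=0,i=17
  #..#.|.  b18=0 t=3,i=24
  #...#|#  b17=1 t=0,i=2
  #....|#  b16=1 t=1,i=21
  .####|#  b15=1 t=0,i=8
  .###.|#  b14=1 t=1,i=9
  .##.#|#  b13=1 t=0,i=5
  .##..|.  b12=0 t=0,i=15
  .#.##|#  b11=1 t=1,i=17
  .#.#.|.  b10=0 t=0,i=22
  .#..#|.  b9=0 t=4,i=12
  .#...|#  b8=1 t=0,i=1
  ..###|.  b7=0 t=1,i=0
  ..##.|#  b6=1 t=0,i=4
  ..#.#|#  b5=1 t=1,i=16
  ..#..|.  b4=0 t=4,i=11
  ...##|#  b3=1 t=0,i=3
  ...#.|#  b2=1 t=1,i=15
  ....#|.  b1=0 t=1,i=23
  .....|#  b0=1 t=1,i=22
  bits 10110010000100111110100101101101 = 2987649389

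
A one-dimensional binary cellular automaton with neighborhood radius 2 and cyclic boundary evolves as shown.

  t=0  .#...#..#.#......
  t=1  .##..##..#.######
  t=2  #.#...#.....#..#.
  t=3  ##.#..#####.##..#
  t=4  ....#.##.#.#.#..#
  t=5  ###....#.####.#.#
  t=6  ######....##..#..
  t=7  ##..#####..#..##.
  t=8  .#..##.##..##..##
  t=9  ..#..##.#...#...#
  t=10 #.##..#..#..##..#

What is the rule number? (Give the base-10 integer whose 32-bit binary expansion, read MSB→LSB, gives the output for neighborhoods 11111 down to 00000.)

1495381907

  #####|.  b31=0 t=1,i=13
  ####.|#  b30=1 t=1,i=15
  ###.#|.  b29=0 t=1,i=16
  ###..|#  b28=1 t=5,i=2
  ##.##|#  b27=1 t=1,i=0
  ##.#.|.  b26=0 t=3,i=2
  ##..#|.  b25=0 t=1,i=3
  ##...|#  b24=1 t=5,i=3
  #.###|.  b23=0 t=1,i=11
  #.##.|.  b22=0 t=1,i=1
  #.#.#|#  b21=1 t=2,i=0
  #.#..|.  b20=0 t=0,i=10
  #..##|.  b19=0 t=1,i=4
  #..#.|.  b18=0 t=0,i=7
  #...#|.  b17=0 t=0,i=3
  #....|#  b16=1 t=0,i=12
  .####|#  b15=1 t=1,i=12
  .###.|.  b14=0 t=3,i=0
  .##.#|#  b13=1 t=4,i=7
  .##..|#  b12=1 t=1,i=2
  .#.##|.  b11=0 t=1,i=10
  .#.#.|#  b10=1 t=0,i=9
  .#..#|#  b9=1 t=0,i=6
  .#...|#  b8=1 t=0,i=2
  ..###|#  b7=1 t=3,i=6
  ..##.|.  b6=0 t=1,i=5
  ..#.#|.  b5=0 t=0,i=8
  ..#..|#  b4=1 t=0,i=1
  ...##|.  b3=0 t=6,i=9
  ...#.|.  b2=0 t=0,i=0
  ....#|#  b1=1 t=0,i=16
  .....|#  b0=1 t=0,i=13
  bits 01011001001000011011011110010011 = 1495381907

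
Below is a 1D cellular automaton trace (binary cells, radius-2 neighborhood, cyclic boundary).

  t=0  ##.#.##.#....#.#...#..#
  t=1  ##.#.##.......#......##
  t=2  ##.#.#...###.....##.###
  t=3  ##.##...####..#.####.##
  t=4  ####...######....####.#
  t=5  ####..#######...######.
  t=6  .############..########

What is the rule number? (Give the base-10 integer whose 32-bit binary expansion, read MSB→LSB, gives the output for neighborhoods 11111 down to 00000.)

4201178313

  [31] ##### => #  t=2,i=22
  [30] ####. => #  t=1,i=0
  [29] ###.# => #  t=0,i=1
  [28] ###.. => #  t=2,i=11
  [27] ##.## => #  t=2,i=19
  [26] ##.#. => .  t=0,i=2
  [25] ##..# => #  t=3,i=12
  [24] ##... => .  t=1,i=7
  [23] #.### => .  t=2,i=20
  [22] #.##. => #  t=0,i=5
  [21] #.#.# => #  t=0,i=3
  [20] #.#.. => .  t=0,i=8
  [19] #..## => #  t=0,i=21
  [18] #..#. => .  t=3,i=13
  [17] #...# => .  t=0,i=17
  [16] #.... => .  t=0,i=10
  [15] .#### => #  t=1,i=22
  [14] .###. => #  t=0,i=0
  [13] .##.# => #  t=0,i=6
  [12] .##.. => .  t=1,i=6
  [11] .#.## => .  t=0,i=4
  [10] .#.#. => #  t=0,i=14
  [9] .#..# => .  t=0,i=20
  [8] .#... => .  t=0,i=9
  [7] ..### => #  t=0,i=22
  [6] ..##. => #  t=2,i=17
  [5] ..#.# => .  t=0,i=13
  [4] ..#.. => .  t=0,i=19
  [3] ...## => #  t=1,i=20
  [2] ...#. => .  t=0,i=12
  [1] ....# => .  t=0,i=11
  [0] ..... => #  t=1,i=9
  bits 11111010011010001110010011001001 = 4201178313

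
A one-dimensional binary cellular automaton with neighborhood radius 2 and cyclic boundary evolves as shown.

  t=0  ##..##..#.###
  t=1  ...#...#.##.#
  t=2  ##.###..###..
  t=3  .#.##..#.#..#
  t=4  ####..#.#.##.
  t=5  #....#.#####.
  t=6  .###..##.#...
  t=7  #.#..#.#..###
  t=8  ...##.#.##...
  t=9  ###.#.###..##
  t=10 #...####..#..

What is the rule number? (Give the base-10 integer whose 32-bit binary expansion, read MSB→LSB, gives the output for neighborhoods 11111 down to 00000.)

2163175195

  [31] ##### => #  t=0,i=12
  [30] ####. => .  t=0,i=0
  [29] ###.# => .  t=5,i=11
  [28] ###.. => .  t=0,i=1
  [27] ##.## => .  t=2,i=2
  [26] ##.#. => .  t=1,i=11
  [25] ##..# => .  t=0,i=2
  [24] ##... => .  t=8,i=10
  [23] #.### => #  t=0,i=10
  [22] #.##. => #  t=1,i=9
  [21] #.#.# => #  t=3,i=1
  [20] #.#.. => .  t=1,i=12
  [19] #..## => #  t=0,i=3
  [18] #..#. => #  t=0,i=7
  [17] #...# => #  t=1,i=1
  [16] #.... => #  t=5,i=2
  [15] .#### => .  t=0,i=11
  [14] .###. => #  t=2,i=4
  [13] .##.# => #  t=1,i=10
  [12] .##.. => .  t=0,i=5
  [11] .#.## => #  t=0,i=9
  [10] .#.#. => #  t=3,i=0
  [9] .#..# => #  t=3,i=10
  [8] .#... => #  t=1,i=0
  [7] ..### => .  t=2,i=8
  [6] ..##. => .  t=0,i=4
  [5] ..#.# => .  t=0,i=8
  [4] ..#.. => #  t=1,i=3
  [3] ...## => #  t=6,i=0
  [2] ...#. => .  t=1,i=2
  [1] ....# => #  t=5,i=3
  [0] ..... => #  t=8,i=0
  bits 10000000111011110110111100011011 = 2163175195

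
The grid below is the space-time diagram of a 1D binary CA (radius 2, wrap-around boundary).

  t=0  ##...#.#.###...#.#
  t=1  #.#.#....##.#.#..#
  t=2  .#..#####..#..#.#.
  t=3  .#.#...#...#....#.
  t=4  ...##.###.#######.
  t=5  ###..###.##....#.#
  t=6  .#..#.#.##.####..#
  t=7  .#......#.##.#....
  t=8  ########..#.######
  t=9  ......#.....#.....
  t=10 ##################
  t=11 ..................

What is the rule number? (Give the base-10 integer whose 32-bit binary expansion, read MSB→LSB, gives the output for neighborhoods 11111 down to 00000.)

1306083615

  ##### -> .   bit 31 = 0  t=2,i=6
  ####. -> #   bit 30 = 1  t=2,i=7
  ###.# -> .   bit 29 = 0  t=4,i=8
  ###.. -> .   bit 28 = 0  t=0,i=1
  ##.## -> #   bit 27 = 1  t=4,i=5
  ##.#. -> #   bit 26 = 1  t=1,i=1
  ##..# -> .   bit 25 = 0  t=2,i=9
  ##... -> #   bit 24 = 1  t=0,i=2
  #.### -> #   bit 23 = 1  t=0,i=9
  #.##. -> #   bit 22 = 1  t=5,i=9
  #.#.# -> .   bit 21 = 0  t=0,i=7
  #.#.. -> #   bit 20 = 1  t=1,i=4
  #..## -> #   bit 19 = 1  t=1,i=16
  #..#. -> .   bit 18 = 0  t=2,i=0
  #...# -> .   bit 17 = 0  t=0,i=3
  #.... -> #   bit 16 = 1  t=1,i=6
  .#### -> .   bit 15 = 0  t=2,i=5
  .###. -> #   bit 14 = 1  t=0,i=0
  .##.# -> .   bit 13 = 0  t=1,i=0
  .##.. -> .   bit 12 = 0  t=5,i=10
  .#.## -> .   bit 11 = 0  t=0,i=8
  .#.#. -> .   bit 10 = 0  t=0,i=6
  .#..# -> .   bit 9 = 0  t=1,i=15
  .#... -> #   bit 8 = 1  t=1,i=5
  ..### -> .   bit 7 = 0  t=2,i=4
  ..##. -> .   bit 6 = 0  t=1,i=9
  ..#.# -> .   bit 5 = 0  t=0,i=5
  ..#.. -> #   bit 4 = 1  t=2,i=1
  ...## -> #   bit 3 = 1  t=1,i=8
  ...#. -> #   bit 2 = 1  t=0,i=4
  ....# -> #   bit 1 = 1  t=1,i=7
  ..... -> #   bit 0 = 1  t=7,i=4
  bits 01001101110110010100000100011111 = 1306083615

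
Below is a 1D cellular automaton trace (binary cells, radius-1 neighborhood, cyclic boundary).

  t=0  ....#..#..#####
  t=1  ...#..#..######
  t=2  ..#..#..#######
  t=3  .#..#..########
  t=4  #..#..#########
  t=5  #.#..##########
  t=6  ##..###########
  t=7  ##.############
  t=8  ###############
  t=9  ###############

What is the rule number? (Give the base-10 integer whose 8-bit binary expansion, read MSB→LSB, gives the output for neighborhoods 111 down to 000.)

  ###|#  b7=1 t=0,i=11
  ##.|#  b6=1 t=0,i=14
  #.#|#  b5=1 t=3,i=0
  #..|.  b4=0 t=0,i=0
  .##|#  b3=1 t=0,i=10
  .#.|.  b2=0 t=0,i=4
  ..#|#  b1=1 t=0,i=3
  ...|.  b0=0 t=0,i=1
  bits 11101010 = 234

234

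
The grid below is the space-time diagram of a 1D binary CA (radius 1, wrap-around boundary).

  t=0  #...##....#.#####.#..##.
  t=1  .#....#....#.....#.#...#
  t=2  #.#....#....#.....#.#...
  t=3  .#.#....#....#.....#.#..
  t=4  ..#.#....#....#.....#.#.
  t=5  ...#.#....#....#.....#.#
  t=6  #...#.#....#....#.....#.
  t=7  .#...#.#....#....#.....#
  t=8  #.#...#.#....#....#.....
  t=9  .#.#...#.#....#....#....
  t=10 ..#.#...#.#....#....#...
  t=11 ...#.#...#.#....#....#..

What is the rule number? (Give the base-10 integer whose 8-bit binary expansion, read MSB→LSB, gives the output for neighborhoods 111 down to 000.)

48

  ### -> .   bit 7 = 0  t=0,i=13
  ##. -> .   bit 6 = 0  t=0,i=5
  #.# -> #   bit 5 = 1  t=0,i=11
  #.. -> #   bit 4 = 1  t=0,i=1
  .## -> .   bit 3 = 0  t=0,i=4
  .#. -> .   bit 2 = 0  t=0,i=0
  ..# -> .   bit 1 = 0  t=0,i=3
  ... -> .   bit 0 = 0  t=0,i=2
  bits 00110000 = 48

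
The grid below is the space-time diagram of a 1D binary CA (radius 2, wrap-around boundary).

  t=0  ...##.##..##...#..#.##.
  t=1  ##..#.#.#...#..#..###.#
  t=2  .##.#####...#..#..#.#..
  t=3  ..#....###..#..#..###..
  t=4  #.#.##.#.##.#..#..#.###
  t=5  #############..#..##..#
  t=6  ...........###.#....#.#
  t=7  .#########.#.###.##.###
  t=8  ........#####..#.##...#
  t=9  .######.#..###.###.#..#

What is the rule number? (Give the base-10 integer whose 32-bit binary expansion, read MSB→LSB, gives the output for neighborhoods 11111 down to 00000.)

  [31] ##### => .  t=2,i=6
  [30] ####. => #  t=2,i=7
  [29] ###.# => #  t=1,i=20
  [28] ###.. => #  t=1,i=1
  [27] ##.## => .  t=0,i=5
  [26] ##.#. => #  t=4,i=1
  [25] ##..# => #  t=0,i=8
  [24] ##... => #  t=0,i=12
  [23] #.### => .  t=1,i=22
  [22] #.##. => #  t=0,i=6
  [21] #.#.# => #  t=1,i=6
  [20] #.#.. => #  t=1,i=8
  [19] #..## => .  t=0,i=9
  [18] #..#. => .  t=0,i=17
  [17] #...# => .  t=0,i=13
  [16] #.... => #  t=0,i=0
  [15] .#### => .  t=2,i=5
  [14] .###. => .  t=1,i=0
  [13] .##.# => #  t=0,i=4
  [12] .##.. => .  t=0,i=7
  [11] .#.## => #  t=0,i=19
  [10] .#.#. => #  t=1,i=5
  [9] .#..# => .  t=0,i=16
  [8] .#... => .  t=1,i=9
  [7] ..### => #  t=1,i=18
  [6] ..##. => .  t=0,i=3
  [5] ..#.# => #  t=0,i=18
  [4] ..#.. => #  t=0,i=15
  [3] ...## => .  t=0,i=2
  [2] ...#. => .  t=0,i=14
  [1] ....# => #  t=0,i=1
  [0] ..... => #  t=6,i=2
  bits 01110111011100010010110010110011 = 2003905715

2003905715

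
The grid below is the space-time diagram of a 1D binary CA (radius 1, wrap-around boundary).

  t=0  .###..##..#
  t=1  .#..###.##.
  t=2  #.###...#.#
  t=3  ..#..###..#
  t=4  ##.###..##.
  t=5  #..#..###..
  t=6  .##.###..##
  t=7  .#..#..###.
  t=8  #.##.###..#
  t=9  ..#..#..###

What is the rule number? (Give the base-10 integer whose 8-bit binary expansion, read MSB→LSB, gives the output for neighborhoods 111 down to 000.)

27

  nb ###: next=.  (t=0,i=2, bit7=0)
  nb ##.: next=.  (t=0,i=3, bit6=0)
  nb #.#: next=.  (t=0,i=0, bit5=0)
  nb #..: next=#  (t=0,i=4, bit4=1)
  nb .##: next=#  (t=0,i=1, bit3=1)
  nb .#.: next=.  (t=0,i=10, bit2=0)
  nb ..#: next=#  (t=0,i=5, bit1=1)
  nb ...: next=#  (t=2,i=6, bit0=1)
  bits 00011011 = 27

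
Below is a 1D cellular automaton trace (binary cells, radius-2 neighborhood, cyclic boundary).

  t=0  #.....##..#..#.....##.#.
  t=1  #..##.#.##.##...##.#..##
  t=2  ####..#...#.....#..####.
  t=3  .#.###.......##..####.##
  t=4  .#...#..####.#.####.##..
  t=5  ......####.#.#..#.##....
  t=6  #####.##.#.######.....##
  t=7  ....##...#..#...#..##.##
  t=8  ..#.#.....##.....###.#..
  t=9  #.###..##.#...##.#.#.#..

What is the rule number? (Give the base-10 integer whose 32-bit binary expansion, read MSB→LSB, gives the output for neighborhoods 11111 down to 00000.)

977045219

  nb #####: next=.  (t=6,i=0, bit31=0)
  nb ####.: next=.  (t=2,i=2, bit30=0)
  nb ###.#: next=#  (t=2,i=22, bit29=1)
  nb ###..: next=#  (t=1,i=0, bit28=1)
  nb ##.##: next=#  (t=1,i=10, bit27=1)
  nb ##.#.: next=.  (t=0,i=21, bit26=0)
  nb ##..#: next=#  (t=0,i=8, bit25=1)
  nb ##...: next=.  (t=1,i=13, bit24=0)
  nb #.###: next=.  (t=2,i=0, bit23=0)
  nb #.##.: next=.  (t=1,i=8, bit22=0)
  nb #.#.#: next=#  (t=0,i=22, bit21=1)
  nb #.#..: next=#  (t=0,i=0, bit20=1)
  nb #..##: next=#  (t=1,i=2, bit19=1)
  nb #..#.: next=#  (t=0,i=9, bit18=1)
  nb #...#: next=.  (t=1,i=14, bit17=0)
  nb #....: next=.  (t=0,i=2, bit16=0)
  nb .####: next=#  (t=2,i=1, bit15=1)
  nb .###.: next=.  (t=1,i=23, bit14=0)
  nb .##.#: next=.  (t=0,i=20, bit13=0)
  nb .##..: next=.  (t=0,i=7, bit12=0)
  nb .#.##: next=.  (t=1,i=7, bit11=0)
  nb .#.#.: next=#  (t=0,i=23, bit10=1)
  nb .#..#: next=#  (t=0,i=11, bit9=1)
  nb .#...: next=.  (t=0,i=1, bit8=0)
  nb ..###: next=#  (t=1,i=22, bit7=1)
  nb ..##.: next=#  (t=0,i=6, bit6=1)
  nb ..#.#: next=#  (t=5,i=16, bit5=1)
  nb ..#..: next=.  (t=0,i=10, bit4=0)
  nb ...##: next=.  (t=0,i=5, bit3=0)
  nb ...#.: next=.  (t=2,i=9, bit2=0)
  nb ....#: next=#  (t=0,i=4, bit1=1)
  nb .....: next=#  (t=0,i=3, bit0=1)
  bits 00111010001111001000011011100011 = 977045219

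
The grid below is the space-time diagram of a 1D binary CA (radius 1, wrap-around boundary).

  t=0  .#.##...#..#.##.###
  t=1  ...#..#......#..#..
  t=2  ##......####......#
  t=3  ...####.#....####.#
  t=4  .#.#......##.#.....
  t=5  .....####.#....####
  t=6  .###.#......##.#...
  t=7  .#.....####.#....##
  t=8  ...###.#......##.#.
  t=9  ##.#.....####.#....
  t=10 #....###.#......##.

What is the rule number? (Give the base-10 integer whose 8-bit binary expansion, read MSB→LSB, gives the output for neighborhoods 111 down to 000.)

9

  ###|.  b7=0 t=0,i=17
  ##.|.  b6=0 t=0,i=4
  #.#|.  b5=0 t=0,i=0
  #..|.  b4=0 t=0,i=5
  .##|#  b3=1 t=0,i=3
  .#.|.  b2=0 t=0,i=1
  ..#|.  b1=0 t=0,i=7
  ...|#  b0=1 t=0,i=6
  bits 00001001 = 9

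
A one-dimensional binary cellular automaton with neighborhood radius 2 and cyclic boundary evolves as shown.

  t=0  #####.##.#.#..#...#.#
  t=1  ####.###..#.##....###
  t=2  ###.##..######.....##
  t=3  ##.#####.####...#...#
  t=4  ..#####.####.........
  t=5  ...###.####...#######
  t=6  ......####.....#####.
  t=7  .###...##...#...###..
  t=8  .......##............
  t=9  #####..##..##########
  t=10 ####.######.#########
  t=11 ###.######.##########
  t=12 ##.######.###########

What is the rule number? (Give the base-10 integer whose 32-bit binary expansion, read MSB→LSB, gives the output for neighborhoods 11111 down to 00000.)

  [31] ##### => #  t=0,i=1
  [30] ####. => #  t=0,i=3
  [29] ###.# => .  t=0,i=4
  [28] ###.. => .  t=1,i=7
  [27] ##.## => #  t=0,i=5
  [26] ##.#. => .  t=0,i=8
  [25] ##..# => #  t=1,i=8
  [24] ##... => .  t=1,i=14
  [23] #.### => #  t=0,i=20
  [22] #.##. => #  t=0,i=6
  [21] #.#.# => .  t=0,i=9
  [20] #.#.. => .  t=0,i=11
  [19] #..## => #  t=2,i=7
  [18] #..#. => #  t=0,i=13
  [17] #...# => .  t=0,i=16
  [16] #.... => .  t=1,i=15
  [15] .#### => #  t=0,i=0
  [14] .###. => .  t=1,i=6
  [13] .##.# => #  t=0,i=7
  [12] .##.. => #  t=1,i=13
  [11] .#.## => #  t=0,i=19
  [10] .#.#. => #  t=0,i=10
  [9] .#..# => #  t=0,i=12
  [8] .#... => .  t=0,i=15
  [7] ..### => .  t=1,i=18
  [6] ..##. => #  t=7,i=7
  [5] ..#.# => #  t=0,i=18
  [4] ..#.. => .  t=0,i=14
  [3] ...## => .  t=1,i=17
  [2] ...#. => .  t=0,i=17
  [1] ....# => .  t=1,i=16
  [0] ..... => #  t=2,i=16
  bits 11001010110011001011111001100001 = 3402415713

3402415713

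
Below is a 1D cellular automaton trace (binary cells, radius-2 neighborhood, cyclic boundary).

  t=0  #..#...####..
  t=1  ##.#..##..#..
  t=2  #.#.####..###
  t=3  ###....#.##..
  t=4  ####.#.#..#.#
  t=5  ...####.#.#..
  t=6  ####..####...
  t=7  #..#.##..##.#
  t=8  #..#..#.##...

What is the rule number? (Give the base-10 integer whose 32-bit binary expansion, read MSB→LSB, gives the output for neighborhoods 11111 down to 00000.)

891836155

  #####|.  b31=0 t=4,i=1
  ####.|.  b30=0 t=0,i=9
  ###.#|#  b29=1 t=2,i=0
  ###..|#  b28=1 t=0,i=10
  ##.##|.  b27=0 t=7,i=11
  ##.#.|#  b26=1 t=1,i=2
  ##..#|.  b25=0 t=0,i=11
  ##...|#  b24=1 t=3,i=3
  #.###|.  b23=0 t=2,i=4
  #.##.|.  b22=0 t=3,i=9
  #.#.#|#  b21=1 t=2,i=2
  #.#..|.  b20=0 t=1,i=3
  #..##|#  b19=1 t=1,i=5
  #..#.|.  b18=0 t=0,i=2
  #...#|.  b17=0 t=0,i=5
  #....|.  b16=0 t=3,i=4
  .####|.  b15=0 t=0,i=8
  .###.|#  b14=1 t=3,i=1
  .##.#|.  b13=0 t=1,i=1
  .##..|#  b12=1 t=1,i=7
  .#.##|.  b11=0 t=2,i=3
  .#.#.|#  b10=1 t=4,i=6
  .#..#|#  b9=1 t=0,i=1
  .#...|.  b8=0 t=0,i=4
  ..###|#  b7=1 t=0,i=7
  ..##.|#  b6=1 t=1,i=0
  ..#.#|#  b5=1 t=3,i=7
  ..#..|#  b4=1 t=0,i=0
  ...##|#  b3=1 t=0,i=6
  ...#.|.  b2=0 t=3,i=6
  ....#|#  b1=1 t=3,i=5
  .....|#  b0=1 t=5,i=0
  bits 00110101001010000101011011111011 = 891836155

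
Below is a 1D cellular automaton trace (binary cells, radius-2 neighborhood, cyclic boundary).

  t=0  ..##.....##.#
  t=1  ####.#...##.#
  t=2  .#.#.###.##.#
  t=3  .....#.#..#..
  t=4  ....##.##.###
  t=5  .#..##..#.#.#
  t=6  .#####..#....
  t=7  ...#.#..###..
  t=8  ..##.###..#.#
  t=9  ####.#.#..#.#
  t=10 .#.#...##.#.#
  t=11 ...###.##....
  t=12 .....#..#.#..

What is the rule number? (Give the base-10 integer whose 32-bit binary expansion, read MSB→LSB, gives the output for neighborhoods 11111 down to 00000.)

  ##### -> #   bit 31 = 1  t=1,i=1
  ####. -> .   bit 30 = 0  t=1,i=2
  ###.# -> #   bit 29 = 1  t=1,i=3
  ###.. -> #   bit 28 = 1  t=4,i=12
  ##.## -> .   bit 27 = 0  t=1,i=11
  ##.#. -> .   bit 26 = 0  t=0,i=11
  ##..# -> .   bit 25 = 0  t=5,i=6
  ##... -> .   bit 24 = 0  t=0,i=4
  #.### -> #   bit 23 = 1  t=1,i=12
  #.##. -> .   bit 22 = 0  t=2,i=9
  #.#.# -> .   bit 21 = 0  t=2,i=1
  #.#.. -> #   bit 20 = 1  t=0,i=12
  #..## -> #   bit 19 = 1  t=0,i=1
  #..#. -> .   bit 18 = 0  t=3,i=9
  #...# -> #   bit 17 = 1  t=1,i=7
  #.... -> #   bit 16 = 1  t=0,i=5
  .#### -> .   bit 15 = 0  t=1,i=0
  .###. -> .   bit 14 = 0  t=2,i=6
  .##.# -> #   bit 13 = 1  t=0,i=10
  .##.. -> #   bit 12 = 1  t=0,i=3
  .#.## -> .   bit 11 = 0  t=2,i=4
  .#.#. -> .   bit 10 = 0  t=2,i=0
  .#..# -> #   bit 9 = 1  t=0,i=0
  .#... -> #   bit 8 = 1  t=1,i=6
  ..### -> .   bit 7 = 0  t=6,i=1
  ..##. -> #   bit 6 = 1  t=0,i=2
  ..#.# -> #   bit 5 = 1  t=3,i=5
  ..#.. -> #   bit 4 = 1  t=3,i=10
  ...## -> .   bit 3 = 0  t=0,i=8
  ...#. -> #   bit 2 = 1  t=3,i=4
  ....# -> .   bit 1 = 0  t=0,i=7
  ..... -> .   bit 0 = 0  t=0,i=6
  bits 10110000100110110011001101110100 = 2962961268

2962961268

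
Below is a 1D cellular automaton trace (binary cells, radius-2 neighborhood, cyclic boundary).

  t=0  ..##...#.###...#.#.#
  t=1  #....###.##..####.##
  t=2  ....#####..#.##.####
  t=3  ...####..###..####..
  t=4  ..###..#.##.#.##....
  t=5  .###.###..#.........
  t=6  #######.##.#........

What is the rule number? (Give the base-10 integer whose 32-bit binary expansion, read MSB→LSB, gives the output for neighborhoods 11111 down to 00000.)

2862016428

  #####|#  b31=1 t=2,i=6
  ####.|.  b30=0 t=1,i=15
  ###.#|#  b29=1 t=1,i=7
  ###..|.  b28=0 t=0,i=11
  ##.##|#  b27=1 t=1,i=8
  ##.#.|.  b26=0 t=4,i=11
  ##..#|#  b25=1 t=1,i=11
  ##...|.  b24=0 t=0,i=4
  #.###|#  b23=1 t=0,i=9
  #.##.|.  b22=0 t=1,i=9
  #.#.#|.  b21=0 t=0,i=17
  #.#..|#  b20=1 t=0,i=19
  #..##|.  b19=0 t=0,i=1
  #..#.|#  b18=1 t=2,i=10
  #...#|#  b17=1 t=0,i=5
  #....|.  b16=0 t=1,i=2
  .####|#  b15=1 t=1,i=14
  .###.|#  b14=1 t=0,i=10
  .##.#|#  b13=1 t=2,i=14
  .##..|.  b12=0 t=0,i=3
  .#.##|.  b11=0 t=0,i=8
  .#.#.|#  b10=1 t=0,i=16
  .#..#|#  b9=1 t=0,i=0
  .#...|#  b8=1 t=5,i=11
  ..###|#  b7=1 t=1,i=5
  ..##.|.  b6=0 t=0,i=2
  ..#.#|#  b5=1 t=0,i=7
  ..#..|.  b4=0 t=5,i=10
  ...##|#  b3=1 t=1,i=4
  ...#.|#  b2=1 t=0,i=6
  ....#|.  b1=0 t=1,i=3
  .....|.  b0=0 t=3,i=0
  bits 10101010100101101110011110101100 = 2862016428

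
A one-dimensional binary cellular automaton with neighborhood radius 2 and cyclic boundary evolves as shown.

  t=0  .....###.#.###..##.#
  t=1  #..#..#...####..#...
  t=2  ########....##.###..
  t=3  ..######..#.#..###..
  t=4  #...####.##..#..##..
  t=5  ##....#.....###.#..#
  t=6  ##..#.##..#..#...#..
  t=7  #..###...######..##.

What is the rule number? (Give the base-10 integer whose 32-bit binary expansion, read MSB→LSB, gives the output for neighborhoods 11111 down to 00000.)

  nb #####: next=#  (t=2,i=2, bit31=1)
  nb ####.: next=#  (t=1,i=12, bit30=1)
  nb ###.#: next=.  (t=0,i=7, bit29=0)
  nb ###..: next=#  (t=0,i=13, bit28=1)
  nb ##.##: next=.  (t=2,i=14, bit27=0)
  nb ##.#.: next=.  (t=0,i=8, bit26=0)
  nb ##..#: next=.  (t=0,i=14, bit25=0)
  nb ##...: next=.  (t=2,i=8, bit24=0)
  nb #.###: next=#  (t=0,i=11, bit23=1)
  nb #.##.: next=.  (t=4,i=9, bit22=0)
  nb #.#.#: next=.  (t=0,i=9, bit21=0)
  nb #.#..: next=.  (t=0,i=19, bit20=0)
  nb #..##: next=.  (t=0,i=15, bit19=0)
  nb #..#.: next=#  (t=1,i=2, bit18=1)
  nb #...#: next=.  (t=1,i=8, bit17=0)
  nb #....: next=.  (t=0,i=1, bit16=0)
  nb .####: next=.  (t=1,i=11, bit15=0)
  nb .###.: next=#  (t=0,i=6, bit14=1)
  nb .##.#: next=.  (t=0,i=17, bit13=0)
  nb .##..: next=.  (t=4,i=10, bit12=0)
  nb .#.##: next=#  (t=0,i=10, bit11=1)
  nb .#.#.: next=.  (t=3,i=11, bit10=0)
  nb .#..#: next=#  (t=1,i=1, bit9=1)
  nb .#...: next=#  (t=0,i=0, bit8=1)
  nb ..###: next=.  (t=0,i=5, bit7=0)
  nb ..##.: next=#  (t=0,i=16, bit6=1)
  nb ..#.#: next=#  (t=3,i=10, bit5=1)
  nb ..#..: next=#  (t=1,i=0, bit4=1)
  nb ...##: next=.  (t=0,i=4, bit3=0)
  nb ...#.: next=.  (t=1,i=19, bit2=0)
  nb ....#: next=#  (t=0,i=3, bit1=1)
  nb .....: next=.  (t=0,i=2, bit0=0)
  bits 11010000100001000100101101110010 = 3498330994

3498330994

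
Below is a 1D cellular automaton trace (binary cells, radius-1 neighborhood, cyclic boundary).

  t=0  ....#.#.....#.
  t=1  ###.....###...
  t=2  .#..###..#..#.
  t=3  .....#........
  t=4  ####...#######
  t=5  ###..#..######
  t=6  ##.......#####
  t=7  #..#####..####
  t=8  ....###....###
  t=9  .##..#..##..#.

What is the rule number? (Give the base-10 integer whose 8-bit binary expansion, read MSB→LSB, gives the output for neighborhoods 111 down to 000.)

129

  nb ###: next=#  (t=1,i=1, bit7=1)
  nb ##.: next=.  (t=1,i=2, bit6=0)
  nb #.#: next=.  (t=0,i=5, bit5=0)
  nb #..: next=.  (t=0,i=7, bit4=0)
  nb .##: next=.  (t=1,i=0, bit3=0)
  nb .#.: next=.  (t=0,i=4, bit2=0)
  nb ..#: next=.  (t=0,i=3, bit1=0)
  nb ...: next=#  (t=0,i=0, bit0=1)
  bits 10000001 = 129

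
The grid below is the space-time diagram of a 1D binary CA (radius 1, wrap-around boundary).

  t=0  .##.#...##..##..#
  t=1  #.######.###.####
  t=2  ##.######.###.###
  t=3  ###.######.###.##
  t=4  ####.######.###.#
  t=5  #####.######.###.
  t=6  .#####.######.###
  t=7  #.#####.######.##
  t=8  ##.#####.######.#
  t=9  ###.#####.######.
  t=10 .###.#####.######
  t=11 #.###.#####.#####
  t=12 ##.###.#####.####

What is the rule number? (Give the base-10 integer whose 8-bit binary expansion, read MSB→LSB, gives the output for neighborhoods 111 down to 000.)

  nb ###: next=#  (t=1,i=3, bit7=1)
  nb ##.: next=#  (t=0,i=2, bit6=1)
  nb #.#: next=#  (t=0,i=0, bit5=1)
  nb #..: next=#  (t=0,i=5, bit4=1)
  nb .##: next=.  (t=0,i=1, bit3=0)
  nb .#.: next=#  (t=0,i=4, bit2=1)
  nb ..#: next=#  (t=0,i=7, bit1=1)
  nb ...: next=#  (t=0,i=6, bit0=1)
  bits 11110111 = 247

247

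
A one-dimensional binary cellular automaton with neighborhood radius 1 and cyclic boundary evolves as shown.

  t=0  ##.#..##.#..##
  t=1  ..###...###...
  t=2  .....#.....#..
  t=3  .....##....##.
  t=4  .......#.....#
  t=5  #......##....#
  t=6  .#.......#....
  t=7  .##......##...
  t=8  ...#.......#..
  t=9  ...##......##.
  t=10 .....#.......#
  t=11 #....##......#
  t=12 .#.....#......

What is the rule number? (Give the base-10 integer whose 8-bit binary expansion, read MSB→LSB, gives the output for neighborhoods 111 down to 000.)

  [7] ### => .  t=0,i=0
  [6] ##. => .  t=0,i=1
  [5] #.# => #  t=0,i=2
  [4] #.. => #  t=0,i=4
  [3] .## => .  t=0,i=6
  [2] .#. => #  t=0,i=3
  [1] ..# => .  t=0,i=5
  [0] ... => .  t=1,i=0
  bits 00110100 = 52

52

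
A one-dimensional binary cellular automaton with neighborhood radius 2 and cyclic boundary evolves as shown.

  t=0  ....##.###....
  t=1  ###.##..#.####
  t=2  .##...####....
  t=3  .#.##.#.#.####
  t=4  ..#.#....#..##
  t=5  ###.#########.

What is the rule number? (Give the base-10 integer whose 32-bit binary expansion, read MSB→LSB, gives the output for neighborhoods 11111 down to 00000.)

  #####|.  b31=0 t=1,i=0
  ####.|#  b30=1 t=1,i=1
  ###.#|#  b29=1 t=1,i=2
  ###..|.  b28=0 t=0,i=9
  ##.##|.  b27=0 t=0,i=6
  ##.#.|.  b26=0 t=3,i=0
  ##..#|#  b25=1 t=1,i=6
  ##...|#  b24=1 t=0,i=10
  #.###|.  b23=0 t=0,i=7
  #.##.|.  b22=0 t=1,i=4
  #.#.#|.  b21=0 t=3,i=1
  #.#..|#  b20=1 t=4,i=4
  #..##|#  b19=1 t=4,i=11
  #..#.|#  b18=1 t=1,i=7
  #...#|#  b17=1 t=2,i=4
  #....|#  b16=1 t=0,i=11
  .####|.  b15=0 t=1,i=11
  .###.|#  b14=1 t=0,i=8
  .##.#|#  b13=1 t=0,i=5
  .##..|.  b12=0 t=1,i=5
  .#.##|#  b11=1 t=1,i=9
  .#.#.|.  b10=0 t=3,i=7
  .#..#|#  b9=1 t=4,i=10
  .#...|#  b8=1 t=4,i=5
  ..###|#  b7=1 t=2,i=6
  ..##.|#  b6=1 t=0,i=4
  ..#.#|#  b5=1 t=1,i=8
  ..#..|#  b4=1 t=4,i=9
  ...##|.  b3=0 t=0,i=3
  ...#.|#  b2=1 t=4,i=8
  ....#|#  b1=1 t=0,i=2
  .....|#  b0=1 t=0,i=0
  bits 01100011000111110110101111110111 = 1663003639

1663003639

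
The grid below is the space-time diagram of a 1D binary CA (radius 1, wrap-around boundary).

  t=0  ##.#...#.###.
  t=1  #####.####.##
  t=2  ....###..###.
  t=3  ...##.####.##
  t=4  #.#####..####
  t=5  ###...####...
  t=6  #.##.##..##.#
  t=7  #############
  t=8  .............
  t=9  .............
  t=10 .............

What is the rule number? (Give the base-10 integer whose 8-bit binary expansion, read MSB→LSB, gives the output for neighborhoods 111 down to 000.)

  ###|.  b7=0 t=0,i=10
  ##.|#  b6=1 t=0,i=1
  #.#|#  b5=1 t=0,i=2
  #..|#  b4=1 t=0,i=4
  .##|#  b3=1 t=0,i=0
  .#.|#  b2=1 t=0,i=3
  ..#|#  b1=1 t=0,i=6
  ...|.  b0=0 t=0,i=5
  bits 01111110 = 126

126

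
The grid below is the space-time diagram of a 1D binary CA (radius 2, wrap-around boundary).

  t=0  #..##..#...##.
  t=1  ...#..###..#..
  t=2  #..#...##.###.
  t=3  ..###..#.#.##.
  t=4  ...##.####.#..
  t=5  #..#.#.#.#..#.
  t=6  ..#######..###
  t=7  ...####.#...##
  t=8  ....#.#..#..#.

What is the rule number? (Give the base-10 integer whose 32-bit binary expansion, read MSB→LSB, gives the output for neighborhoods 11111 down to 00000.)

3093611889

  [31] ##### => #  t=6,i=4
  [30] ####. => .  t=4,i=8
  [29] ###.# => #  t=2,i=12
  [28] ###.. => #  t=1,i=8
  [27] ##.## => #  t=2,i=9
  [26] ##.#. => .  t=0,i=13
  [25] ##..# => .  t=0,i=5
  [24] ##... => .  t=3,i=13
  [23] #.### => .  t=2,i=10
  [22] #.##. => #  t=3,i=11
  [21] #.#.# => #  t=3,i=9
  [20] #.#.. => .  t=0,i=0
  [19] #..## => .  t=0,i=2
  [18] #..#. => #  t=0,i=6
  [17] #...# => .  t=0,i=9
  [16] #.... => .  t=1,i=13
  [15] .#### => #  t=4,i=7
  [14] .###. => #  t=1,i=7
  [13] .##.# => .  t=0,i=12
  [12] .##.. => .  t=0,i=4
  [11] .#.## => .  t=3,i=10
  [10] .#.#. => #  t=3,i=8
  [9] .#..# => .  t=0,i=1
  [8] .#... => #  t=0,i=8
  [7] ..### => .  t=1,i=6
  [6] ..##. => #  t=0,i=3
  [5] ..#.# => #  t=3,i=7
  [4] ..#.. => #  t=0,i=7
  [3] ...## => .  t=0,i=10
  [2] ...#. => .  t=1,i=2
  [1] ....# => .  t=1,i=1
  [0] ..... => #  t=1,i=0
  bits 10111000011001001100010101110001 = 3093611889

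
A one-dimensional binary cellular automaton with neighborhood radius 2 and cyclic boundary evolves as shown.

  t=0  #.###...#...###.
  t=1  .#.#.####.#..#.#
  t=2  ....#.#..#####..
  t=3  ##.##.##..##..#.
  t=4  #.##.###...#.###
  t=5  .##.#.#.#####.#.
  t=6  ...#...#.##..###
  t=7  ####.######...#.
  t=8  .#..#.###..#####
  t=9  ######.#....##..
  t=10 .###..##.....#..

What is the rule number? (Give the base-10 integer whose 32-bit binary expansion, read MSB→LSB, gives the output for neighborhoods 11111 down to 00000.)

  #####|#  b31=1 t=2,i=11
  ####.|.  b30=0 t=1,i=7
  ###.#|.  b29=0 t=0,i=14
  ###..|.  b28=0 t=0,i=4
  ##.##|#  b27=1 t=3,i=2
  ##.#.|#  b26=1 t=0,i=15
  ##..#|.  b25=0 t=3,i=8
  ##...|#  b24=1 t=0,i=5
  #.###|.  b23=0 t=0,i=2
  #.##.|#  b22=1 t=3,i=0
  #.#.#|.  b21=0 t=0,i=0
  #.#..|#  b20=1 t=1,i=10
  #..##|.  b19=0 t=2,i=8
  #..#.|#  b18=1 t=1,i=12
  #...#|#  b17=1 t=0,i=6
  #....|.  b16=0 t=2,i=15
  .####|#  b15=1 t=1,i=6
  .###.|#  b14=1 t=0,i=3
  .##.#|.  b13=0 t=3,i=1
  .##..|#  b12=1 t=3,i=7
  .#.##|#  b11=1 t=0,i=1
  .#.#.|.  b10=0 t=1,i=0
  .#..#|#  b9=1 t=1,i=11
  .#...|.  b8=0 t=0,i=9
  ..###|.  b7=0 t=0,i=12
  ..##.|.  b6=0 t=3,i=10
  ..#.#|#  b5=1 t=1,i=13
  ..#..|#  b4=1 t=0,i=8
  ...##|.  b3=0 t=0,i=11
  ...#.|#  b2=1 t=0,i=7
  ....#|.  b1=0 t=2,i=2
  .....|#  b0=1 t=2,i=0
  bits 10001101010101101101101000110101 = 2371279413

2371279413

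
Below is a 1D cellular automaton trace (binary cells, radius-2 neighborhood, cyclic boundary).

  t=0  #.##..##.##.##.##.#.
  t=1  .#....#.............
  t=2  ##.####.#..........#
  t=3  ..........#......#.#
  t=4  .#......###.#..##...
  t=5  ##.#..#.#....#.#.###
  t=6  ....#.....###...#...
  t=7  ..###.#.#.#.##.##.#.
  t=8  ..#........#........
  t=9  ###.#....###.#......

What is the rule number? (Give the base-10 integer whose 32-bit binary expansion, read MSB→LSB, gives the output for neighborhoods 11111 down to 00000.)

285280982

  nb #####: next=.  (t=5,i=19, bit31=0)
  nb ####.: next=.  (t=2,i=5, bit30=0)
  nb ###.#: next=.  (t=2,i=1, bit29=0)
  nb ###..: next=#  (t=6,i=12, bit28=1)
  nb ##.##: next=.  (t=0,i=8, bit27=0)
  nb ##.#.: next=.  (t=0,i=17, bit26=0)
  nb ##..#: next=.  (t=0,i=4, bit25=0)
  nb ##...: next=#  (t=4,i=17, bit24=1)
  nb #.###: next=.  (t=2,i=3, bit23=0)
  nb #.##.: next=.  (t=0,i=2, bit22=0)
  nb #.#.#: next=.  (t=0,i=0, bit21=0)
  nb #.#..: next=.  (t=2,i=8, bit20=0)
  nb #..##: next=.  (t=0,i=5, bit19=0)
  nb #..#.: next=.  (t=5,i=5, bit18=0)
  nb #...#: next=.  (t=6,i=14, bit17=0)
  nb #....: next=#  (t=1,i=3, bit16=1)
  nb .####: next=.  (t=2,i=4, bit15=0)
  nb .###.: next=.  (t=2,i=0, bit14=0)
  nb .##.#: next=.  (t=0,i=7, bit13=0)
  nb .##..: next=.  (t=0,i=3, bit12=0)
  nb .#.##: next=#  (t=0,i=1, bit11=1)
  nb .#.#.: next=.  (t=0,i=19, bit10=0)
  nb .#..#: next=#  (t=4,i=13, bit9=1)
  nb .#...: next=.  (t=1,i=2, bit8=0)
  nb ..###: next=#  (t=2,i=19, bit7=1)
  nb ..##.: next=#  (t=0,i=6, bit6=1)
  nb ..#.#: next=.  (t=3,i=17, bit5=0)
  nb ..#..: next=#  (t=1,i=1, bit4=1)
  nb ...##: next=.  (t=2,i=18, bit3=0)
  nb ...#.: next=#  (t=1,i=0, bit2=1)
  nb ....#: next=#  (t=1,i=4, bit1=1)
  nb .....: next=.  (t=1,i=9, bit0=0)
  bits 00010001000000010000101011010110 = 285280982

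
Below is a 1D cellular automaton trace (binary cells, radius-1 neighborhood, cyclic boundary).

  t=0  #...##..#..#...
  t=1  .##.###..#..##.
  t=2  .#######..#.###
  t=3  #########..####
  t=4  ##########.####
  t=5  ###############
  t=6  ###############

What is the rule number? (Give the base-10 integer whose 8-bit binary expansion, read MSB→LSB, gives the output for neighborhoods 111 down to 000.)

249

  ### -> #   bit 7 = 1  t=1,i=5
  ##. -> #   bit 6 = 1  t=0,i=5
  #.# -> #   bit 5 = 1  t=1,i=3
  #.. -> #   bit 4 = 1  t=0,i=1
  .## -> #   bit 3 = 1  t=0,i=4
  .#. -> .   bit 2 = 0  t=0,i=0
  ..# -> .   bit 1 = 0  t=0,i=3
  ... -> #   bit 0 = 1  t=0,i=2
  bits 11111001 = 249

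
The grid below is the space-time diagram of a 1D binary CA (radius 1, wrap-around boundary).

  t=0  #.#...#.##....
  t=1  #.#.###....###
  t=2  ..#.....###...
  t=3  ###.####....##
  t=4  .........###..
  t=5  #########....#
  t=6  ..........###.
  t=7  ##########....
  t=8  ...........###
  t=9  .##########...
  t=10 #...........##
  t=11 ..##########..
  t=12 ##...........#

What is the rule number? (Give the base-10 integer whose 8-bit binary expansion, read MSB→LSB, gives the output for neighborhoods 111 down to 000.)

  [7] ### => .  t=1,i=5
  [6] ##. => .  t=0,i=9
  [5] #.# => .  t=0,i=1
  [4] #.. => .  t=0,i=3
  [3] .## => .  t=0,i=8
  [2] .#. => #  t=0,i=0
  [1] ..# => #  t=0,i=5
  [0] ... => #  t=0,i=4
  bits 00000111 = 7

7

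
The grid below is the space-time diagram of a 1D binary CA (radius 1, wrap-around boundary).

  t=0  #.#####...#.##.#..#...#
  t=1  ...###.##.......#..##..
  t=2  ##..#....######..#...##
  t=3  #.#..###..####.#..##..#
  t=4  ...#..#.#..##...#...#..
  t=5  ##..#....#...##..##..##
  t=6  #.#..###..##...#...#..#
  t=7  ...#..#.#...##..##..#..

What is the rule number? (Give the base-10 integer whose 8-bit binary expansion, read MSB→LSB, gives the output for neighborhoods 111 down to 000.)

145

  [7] ### => #  t=0,i=3
  [6] ##. => .  t=0,i=0
  [5] #.# => .  t=0,i=1
  [4] #.. => #  t=0,i=7
  [3] .## => .  t=0,i=2
  [2] .#. => .  t=0,i=10
  [1] ..# => .  t=0,i=9
  [0] ... => #  t=0,i=8
  bits 10010001 = 145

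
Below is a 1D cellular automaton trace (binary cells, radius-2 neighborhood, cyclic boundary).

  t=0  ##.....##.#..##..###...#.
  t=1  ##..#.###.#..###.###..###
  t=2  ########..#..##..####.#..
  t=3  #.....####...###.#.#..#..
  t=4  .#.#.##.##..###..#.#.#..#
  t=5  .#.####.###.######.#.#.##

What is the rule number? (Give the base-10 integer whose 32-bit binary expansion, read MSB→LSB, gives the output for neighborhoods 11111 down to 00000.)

1391753709

  #####|.  b31=0 t=1,i=24
  ####.|#  b30=1 t=1,i=0
  ###.#|.  b29=0 t=1,i=8
  ###..|#  b28=1 t=0,i=19
  ##.##|.  b27=0 t=1,i=16
  ##.#.|.  b26=0 t=0,i=9
  ##..#|#  b25=1 t=0,i=15
  ##...|.  b24=0 t=0,i=2
  #.###|#  b23=1 t=1,i=6
  #.##.|#  b22=1 t=0,i=0
  #.#.#|#  b21=1 t=3,i=17
  #.#..|#  b20=1 t=0,i=10
  #..##|.  b19=0 t=0,i=12
  #..#.|#  b18=1 t=1,i=3
  #...#|.  b17=0 t=0,i=21
  #....|.  b16=0 t=0,i=3
  .####|.  b15=0 t=1,i=23
  .###.|#  b14=1 t=0,i=18
  .##.#|#  b13=1 t=0,i=8
  .##..|#  b12=1 t=0,i=1
  .#.##|#  b11=1 t=0,i=24
  .#.#.|.  b10=0 t=3,i=18
  .#..#|.  b9=0 t=0,i=11
  .#...|#  b8=1 t=3,i=1
  ..###|#  b7=1 t=0,i=17
  ..##.|#  b6=1 t=0,i=7
  ..#.#|#  b5=1 t=0,i=23
  ..#..|.  b4=0 t=2,i=10
  ...##|#  b3=1 t=0,i=6
  ...#.|#  b2=1 t=0,i=22
  ....#|.  b1=0 t=0,i=5
  .....|#  b0=1 t=0,i=4
  bits 01010010111101000111100111101101 = 1391753709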